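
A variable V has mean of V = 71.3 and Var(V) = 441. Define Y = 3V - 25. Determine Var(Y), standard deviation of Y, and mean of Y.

Y = 3V - 25 is linear with a = 3, b = -25.
Var(Y) = a²·Var(V) = 3²·441 = 3969 (the additive constant -25 does not affect variance).
standard deviation of V = √441 = 21.
standard deviation of Y = |a|·standard deviation of V = |3|·21 = 63.
mean of Y = a·mean of V + b = 3·71.3 + (-25) = 188.9.

Var(Y) = 3969, standard deviation of Y = 63, mean of Y = 188.9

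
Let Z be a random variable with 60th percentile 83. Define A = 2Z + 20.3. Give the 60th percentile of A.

Since a = 2 > 0 the transformation is increasing, so the 60th percentile of A = a·(P_{60} of Z) + b = 2·83 + 20.3 = 186.3.

60th percentile of A = 186.3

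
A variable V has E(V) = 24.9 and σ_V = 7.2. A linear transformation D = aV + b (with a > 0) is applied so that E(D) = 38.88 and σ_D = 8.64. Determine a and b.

σ_D = a·σ_V (a > 0), so a = 8.64/7.2 = 1.2.
E(D) = a·E(V) + b, so b = 38.88 − 1.2·24.9 = 9.

a = 1.2, b = 9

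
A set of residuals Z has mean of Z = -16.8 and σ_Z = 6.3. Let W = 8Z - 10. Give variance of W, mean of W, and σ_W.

W = 8Z - 10 is linear with a = 8, b = -10.
variance of Z = 6.3² = 39.69.
variance of W = a²·variance of Z = 8²·39.69 = 2540.16 (the additive constant -10 does not affect variance).
mean of W = a·mean of Z + b = 8·(-16.8) + (-10) = -144.4.
σ_W = |a|·σ_Z = |8|·6.3 = 50.4.

variance of W = 2540.16, mean of W = -144.4, σ_W = 50.4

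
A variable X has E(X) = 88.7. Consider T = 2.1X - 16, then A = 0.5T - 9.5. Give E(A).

E(A) = 75.635

E(T) = 2.1·88.7 + (-16) = 170.27.
E(A) = 0.5·170.27 + (-9.5) = 75.635.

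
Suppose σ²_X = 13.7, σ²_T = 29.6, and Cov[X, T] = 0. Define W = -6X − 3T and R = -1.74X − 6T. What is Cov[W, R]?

By bilinearity, Cov[W, R] = ac·σ²_X + bd·σ²_T + (ad+bc)·Cov[X, T], with a=-6, b=-3, c=-1.74, d=-6.
ac·σ²_X = (-6)·(-1.74)·13.7 = 143.028
bd·σ²_T = (-3)·(-6)·29.6 = 532.8
(ad+bc)·Cov[X, T] = (41.22)·0 = 0
Cov[W, R] = 143.028 + 532.8 + 0 = 675.828.

Cov[W, R] = 675.828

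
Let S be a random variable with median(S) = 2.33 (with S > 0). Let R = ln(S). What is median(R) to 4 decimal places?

ln(S) is monotone on this domain, so median(R) = ln(2.33) ≈ 0.8459.

median(R) = 0.8459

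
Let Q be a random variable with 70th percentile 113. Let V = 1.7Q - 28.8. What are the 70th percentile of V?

Since a = 1.7 > 0 the transformation is increasing, so the 70th percentile of V = a·(P_{70} of Q) + b = 1.7·113 + (-28.8) = 163.3.

70th percentile of V = 163.3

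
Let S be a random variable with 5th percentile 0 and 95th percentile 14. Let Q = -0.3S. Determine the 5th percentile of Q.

Since a = -0.3 < 0 the transformation is decreasing, reversing order: the 5th percentile of Q corresponds to the 95th percentile of S.
So P_{5}(Q) = a·P_{95}(S) + b = (-0.3)·14 = -4.2.

5th percentile of Q = -4.2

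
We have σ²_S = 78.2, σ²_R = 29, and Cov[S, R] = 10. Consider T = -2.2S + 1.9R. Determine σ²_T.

σ²_T = a²·σ²_S + b²·σ²_R + 2ab·Cov[S, R] with a = -2.2, b = 1.9.
= (-2.2)²·78.2 + 1.9²·29 + 2·(-2.2)·1.9·10
= 378.488 + 104.69 + (-83.6) = 399.578.

σ²_T = 399.578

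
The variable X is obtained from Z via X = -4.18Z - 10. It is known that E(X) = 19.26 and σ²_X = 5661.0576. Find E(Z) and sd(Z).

E(Z) = -7, sd(Z) = 18

From X = -4.18Z - 10: E(X) = a·E(Z) + b, so E(Z) = (E(X) − b)/a = (19.26 − (-10))/(-4.18) = -7.
sd(X) = √5661.0576 = 75.24.
sd(X) = |a|·sd(Z), so sd(Z) = 75.24/|-4.18| = 18.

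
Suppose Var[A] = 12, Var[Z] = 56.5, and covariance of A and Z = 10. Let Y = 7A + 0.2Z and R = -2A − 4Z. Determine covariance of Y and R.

covariance of Y and R = -497.2

By bilinearity, covariance of Y and R = ac·Var[A] + bd·Var[Z] + (ad+bc)·covariance of A and Z, with a=7, b=0.2, c=-2, d=-4.
ac·Var[A] = 7·(-2)·12 = -168
bd·Var[Z] = 0.2·(-4)·56.5 = -45.2
(ad+bc)·covariance of A and Z = (-28.4)·10 = -284
covariance of Y and R = -168 + (-45.2) + (-284) = -497.2.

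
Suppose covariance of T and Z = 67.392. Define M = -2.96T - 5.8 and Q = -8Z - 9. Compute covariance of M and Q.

covariance of M and Q = a·c·covariance of T and Z = (-2.96)·(-8)·67.392 = 1595.84256. Additive constants drop out.

covariance of M and Q = 1595.84256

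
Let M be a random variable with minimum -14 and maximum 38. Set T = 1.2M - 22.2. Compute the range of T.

Range(T) = 62.4

Range of M = 38 − (-14) = 52.
Range(T) = |a|·Range(M) = |1.2|·52 = 62.4.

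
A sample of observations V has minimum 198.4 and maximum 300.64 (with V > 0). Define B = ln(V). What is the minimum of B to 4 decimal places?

min(B) = 5.2903

ln(V) is increasing on this domain, so min(B) comes from min(V) = 198.4: min(B) = ln(198.4) ≈ 5.2903.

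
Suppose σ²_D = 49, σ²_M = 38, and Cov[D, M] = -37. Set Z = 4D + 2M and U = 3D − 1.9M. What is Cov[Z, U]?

Cov[Z, U] = 502.8

By bilinearity, Cov[Z, U] = ac·σ²_D + bd·σ²_M + (ad+bc)·Cov[D, M], with a=4, b=2, c=3, d=-1.9.
ac·σ²_D = 4·3·49 = 588
bd·σ²_M = 2·(-1.9)·38 = -144.4
(ad+bc)·Cov[D, M] = (-1.6)·(-37) = 59.2
Cov[Z, U] = 588 + (-144.4) + 59.2 = 502.8.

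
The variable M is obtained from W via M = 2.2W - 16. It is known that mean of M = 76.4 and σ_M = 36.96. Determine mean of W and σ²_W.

mean of W = 42, σ²_W = 282.24

From M = 2.2W - 16: mean of M = a·mean of W + b, so mean of W = (mean of M − b)/a = (76.4 − (-16))/2.2 = 42.
σ²_M = 36.96² = 1366.0416.
σ²_M = a²·σ²_W, so σ²_W = 1366.0416/2.2² = 282.24.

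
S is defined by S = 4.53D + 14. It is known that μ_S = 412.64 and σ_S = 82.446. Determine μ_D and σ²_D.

From S = 4.53D + 14: μ_S = a·μ_D + b, so μ_D = (μ_S − b)/a = (412.64 − 14)/4.53 = 88.
σ²_S = 82.446² = 6797.342916.
σ²_S = a²·σ²_D, so σ²_D = 6797.342916/4.53² = 331.24.

μ_D = 88, σ²_D = 331.24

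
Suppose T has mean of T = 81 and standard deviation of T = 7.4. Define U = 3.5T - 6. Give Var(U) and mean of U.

Var(U) = 670.81, mean of U = 277.5

U = 3.5T - 6 is linear with a = 3.5, b = -6.
Var(T) = 7.4² = 54.76.
Var(U) = a²·Var(T) = 3.5²·54.76 = 670.81 (the additive constant -6 does not affect variance).
mean of U = a·mean of T + b = 3.5·81 + (-6) = 277.5.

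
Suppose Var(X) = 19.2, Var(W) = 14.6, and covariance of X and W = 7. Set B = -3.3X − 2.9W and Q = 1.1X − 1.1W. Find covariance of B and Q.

By bilinearity, covariance of B and Q = ac·Var(X) + bd·Var(W) + (ad+bc)·covariance of X and W, with a=-3.3, b=-2.9, c=1.1, d=-1.1.
ac·Var(X) = (-3.3)·1.1·19.2 = -69.696
bd·Var(W) = (-2.9)·(-1.1)·14.6 = 46.574
(ad+bc)·covariance of X and W = (0.44)·7 = 3.08
covariance of B and Q = -69.696 + 46.574 + 3.08 = -20.042.

covariance of B and Q = -20.042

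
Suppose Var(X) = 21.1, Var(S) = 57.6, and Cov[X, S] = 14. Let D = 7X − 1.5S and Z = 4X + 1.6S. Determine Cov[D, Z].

Cov[D, Z] = 525.36

By bilinearity, Cov[D, Z] = ac·Var(X) + bd·Var(S) + (ad+bc)·Cov[X, S], with a=7, b=-1.5, c=4, d=1.6.
ac·Var(X) = 7·4·21.1 = 590.8
bd·Var(S) = (-1.5)·1.6·57.6 = -138.24
(ad+bc)·Cov[X, S] = (5.2)·14 = 72.8
Cov[D, Z] = 590.8 + (-138.24) + 72.8 = 525.36.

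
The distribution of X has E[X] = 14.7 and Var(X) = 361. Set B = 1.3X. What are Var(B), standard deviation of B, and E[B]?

B = 1.3X is linear with a = 1.3, b = 0.
Var(B) = a²·Var(X) = 1.3²·361 = 610.09.
standard deviation of X = √361 = 19.
standard deviation of B = |a|·standard deviation of X = |1.3|·19 = 24.7.
E[B] = a·E[X] + b = 1.3·14.7 = 19.11.

Var(B) = 610.09, standard deviation of B = 24.7, E[B] = 19.11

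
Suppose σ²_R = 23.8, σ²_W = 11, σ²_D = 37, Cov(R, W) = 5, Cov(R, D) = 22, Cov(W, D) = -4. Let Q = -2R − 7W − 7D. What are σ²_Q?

σ²_Q = a²·σ²_R + b²·σ²_W + c²·σ²_D + 2ab·Cov(R, W) + 2ac·Cov(R, D) + 2bc·Cov(W, D), with a = -2, b = -7, c = -7.
= 95.2 + 539 + 1813 + 140 + 616 + (-392)
= 2811.2.

σ²_Q = 2811.2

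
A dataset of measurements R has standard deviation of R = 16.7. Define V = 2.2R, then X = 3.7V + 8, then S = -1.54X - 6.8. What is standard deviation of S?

standard deviation of S = 209.34452

standard deviation of V = |2.2|·16.7 = 36.74.
standard deviation of X = |3.7|·36.74 = 135.938.
standard deviation of S = |-1.54|·135.938 = 209.34452.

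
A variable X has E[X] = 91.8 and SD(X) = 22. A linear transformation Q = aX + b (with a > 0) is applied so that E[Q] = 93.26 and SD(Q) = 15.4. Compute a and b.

a = 0.7, b = 29

SD(Q) = a·SD(X) (a > 0), so a = 15.4/22 = 0.7.
E[Q] = a·E[X] + b, so b = 93.26 − 0.7·91.8 = 29.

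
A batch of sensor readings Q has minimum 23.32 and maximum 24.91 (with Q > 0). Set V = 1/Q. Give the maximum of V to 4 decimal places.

1/Q is decreasing on this domain, so max(V) comes from min(Q) = 23.32: max(V) = 1/(23.32) ≈ 0.0429.

max(V) = 0.0429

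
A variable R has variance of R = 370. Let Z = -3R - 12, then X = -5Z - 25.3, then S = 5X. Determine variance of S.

variance of S = 2081250

variance of Z = (-3)²·370 = 3330.
variance of X = (-5)²·3330 = 83250.
variance of S = 5²·83250 = 2081250.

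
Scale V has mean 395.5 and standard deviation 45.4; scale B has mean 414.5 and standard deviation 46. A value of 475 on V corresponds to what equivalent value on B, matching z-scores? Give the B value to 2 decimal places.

z = (475 − 395.5)/45.4 ≈ 1.7511.
B = 414.5 + z·46 = 414.5 + (475 − 395.5)·46/45.4 ≈ 495.05.

B = 495.05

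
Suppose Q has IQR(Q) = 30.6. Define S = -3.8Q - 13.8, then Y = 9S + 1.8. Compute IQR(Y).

IQR(Y) = 1046.52

IQR(S) = |-3.8|·30.6 = 116.28.
IQR(Y) = |9|·116.28 = 1046.52.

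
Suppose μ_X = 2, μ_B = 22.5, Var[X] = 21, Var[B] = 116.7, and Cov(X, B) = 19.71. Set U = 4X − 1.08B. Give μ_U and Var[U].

μ_U = 4·μ_X + (-1.08)·μ_B = 4·2 + (-1.08)·22.5 = -16.3.
Var[U] = a²·Var[X] + b²·Var[B] + 2ab·Cov(X, B) with a = 4, b = -1.08.
= 4²·21 + (-1.08)²·116.7 + 2·4·(-1.08)·19.71
= 336 + 136.11888 + (-170.2944) = 301.82448.

μ_U = -16.3, Var[U] = 301.82448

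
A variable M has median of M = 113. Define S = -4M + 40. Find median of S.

median of S = -412

A linear map preserves order up to sign, so median of S = a·median of M + b = (-4)·113 + 40 = -412.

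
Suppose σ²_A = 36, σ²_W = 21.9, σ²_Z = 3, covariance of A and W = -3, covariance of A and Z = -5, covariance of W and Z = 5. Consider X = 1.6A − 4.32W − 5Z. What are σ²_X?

σ²_X = a²·σ²_A + b²·σ²_W + c²·σ²_Z + 2ab·covariance of A and W + 2ac·covariance of A and Z + 2bc·covariance of W and Z, with a = 1.6, b = -4.32, c = -5.
= 92.16 + 408.70656 + 75 + 41.472 + 80 + 216
= 913.33856.

σ²_X = 913.33856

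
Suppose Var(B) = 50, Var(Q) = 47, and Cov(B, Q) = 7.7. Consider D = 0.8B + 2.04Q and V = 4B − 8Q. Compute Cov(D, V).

By bilinearity, Cov(D, V) = ac·Var(B) + bd·Var(Q) + (ad+bc)·Cov(B, Q), with a=0.8, b=2.04, c=4, d=-8.
ac·Var(B) = 0.8·4·50 = 160
bd·Var(Q) = 2.04·(-8)·47 = -767.04
(ad+bc)·Cov(B, Q) = (1.76)·7.7 = 13.552
Cov(D, V) = 160 + (-767.04) + 13.552 = -593.488.

Cov(D, V) = -593.488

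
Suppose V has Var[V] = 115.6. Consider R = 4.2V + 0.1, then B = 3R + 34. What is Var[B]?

Var[R] = 4.2²·115.6 = 2039.184.
Var[B] = 3²·2039.184 = 18352.656.

Var[B] = 18352.656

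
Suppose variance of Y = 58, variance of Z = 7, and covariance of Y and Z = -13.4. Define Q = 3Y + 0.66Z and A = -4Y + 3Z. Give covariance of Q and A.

covariance of Q and A = -767.364

By bilinearity, covariance of Q and A = ac·variance of Y + bd·variance of Z + (ad+bc)·covariance of Y and Z, with a=3, b=0.66, c=-4, d=3.
ac·variance of Y = 3·(-4)·58 = -696
bd·variance of Z = 0.66·3·7 = 13.86
(ad+bc)·covariance of Y and Z = (6.36)·(-13.4) = -85.224
covariance of Q and A = -696 + 13.86 + (-85.224) = -767.364.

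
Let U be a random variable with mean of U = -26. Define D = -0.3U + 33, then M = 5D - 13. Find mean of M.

mean of M = 191

mean of D = (-0.3)·(-26) + 33 = 40.8.
mean of M = 5·40.8 + (-13) = 191.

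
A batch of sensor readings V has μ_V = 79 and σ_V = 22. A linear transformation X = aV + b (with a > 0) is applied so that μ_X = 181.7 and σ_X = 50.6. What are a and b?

σ_X = a·σ_V (a > 0), so a = 50.6/22 = 2.3.
μ_X = a·μ_V + b, so b = 181.7 − 2.3·79 = 0.

a = 2.3, b = 0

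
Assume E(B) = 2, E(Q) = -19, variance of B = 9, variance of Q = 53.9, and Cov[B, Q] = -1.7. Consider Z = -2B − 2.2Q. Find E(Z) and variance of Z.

E(Z) = 37.8, variance of Z = 281.916

E(Z) = (-2)·E(B) + (-2.2)·E(Q) = (-2)·2 + (-2.2)·(-19) = 37.8.
variance of Z = a²·variance of B + b²·variance of Q + 2ab·Cov[B, Q] with a = -2, b = -2.2.
= (-2)²·9 + (-2.2)²·53.9 + 2·(-2)·(-2.2)·(-1.7)
= 36 + 260.876 + (-14.96) = 281.916.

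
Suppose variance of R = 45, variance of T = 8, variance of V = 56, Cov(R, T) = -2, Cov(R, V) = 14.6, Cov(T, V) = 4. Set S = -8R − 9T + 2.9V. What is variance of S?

variance of S = 2824.72

variance of S = a²·variance of R + b²·variance of T + c²·variance of V + 2ab·Cov(R, T) + 2ac·Cov(R, V) + 2bc·Cov(T, V), with a = -8, b = -9, c = 2.9.
= 2880 + 648 + 470.96 + (-288) + (-677.44) + (-208.8)
= 2824.72.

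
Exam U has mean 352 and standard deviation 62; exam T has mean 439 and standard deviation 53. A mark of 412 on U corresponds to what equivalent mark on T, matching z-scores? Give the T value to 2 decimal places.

T = 490.29

z = (412 − 352)/62 ≈ 0.9677.
T = 439 + z·53 = 439 + (412 − 352)·53/62 ≈ 490.29.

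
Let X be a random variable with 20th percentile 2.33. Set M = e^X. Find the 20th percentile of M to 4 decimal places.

e^X is increasing, so P_{20}(M) = g(P_{20}(X)) ≈ 10.2779.

20th percentile of M = 10.2779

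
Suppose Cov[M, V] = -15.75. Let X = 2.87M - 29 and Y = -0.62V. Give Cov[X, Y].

Cov[X, Y] = a·c·Cov[M, V] = 2.87·(-0.62)·(-15.75) = 28.02555. Additive constants drop out.

Cov[X, Y] = 28.02555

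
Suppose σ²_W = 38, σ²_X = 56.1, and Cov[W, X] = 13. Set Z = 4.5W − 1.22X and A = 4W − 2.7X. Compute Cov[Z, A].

Cov[Z, A] = 647.4034

By bilinearity, Cov[Z, A] = ac·σ²_W + bd·σ²_X + (ad+bc)·Cov[W, X], with a=4.5, b=-1.22, c=4, d=-2.7.
ac·σ²_W = 4.5·4·38 = 684
bd·σ²_X = (-1.22)·(-2.7)·56.1 = 184.7934
(ad+bc)·Cov[W, X] = (-17.03)·13 = -221.39
Cov[Z, A] = 684 + 184.7934 + (-221.39) = 647.4034.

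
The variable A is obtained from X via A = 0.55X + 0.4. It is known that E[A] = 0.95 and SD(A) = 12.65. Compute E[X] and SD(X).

From A = 0.55X + 0.4: E[A] = a·E[X] + b, so E[X] = (E[A] − b)/a = (0.95 − 0.4)/0.55 = 1.
SD(A) = |a|·SD(X), so SD(X) = 12.65/|0.55| = 23.

E[X] = 1, SD(X) = 23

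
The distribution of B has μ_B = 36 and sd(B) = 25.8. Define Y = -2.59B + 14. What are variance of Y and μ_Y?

Y = -2.59B + 14 is linear with a = -2.59, b = 14.
variance of B = 25.8² = 665.64.
variance of Y = a²·variance of B = (-2.59)²·665.64 = 4465.179684 (the additive constant 14 does not affect variance).
μ_Y = a·μ_B + b = (-2.59)·36 + 14 = -79.24.

variance of Y = 4465.179684, μ_Y = -79.24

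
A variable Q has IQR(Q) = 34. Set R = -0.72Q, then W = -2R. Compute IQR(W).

IQR(R) = |-0.72|·34 = 24.48.
IQR(W) = |-2|·24.48 = 48.96.

IQR(W) = 48.96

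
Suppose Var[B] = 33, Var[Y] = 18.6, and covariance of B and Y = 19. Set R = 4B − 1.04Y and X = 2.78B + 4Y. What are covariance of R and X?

By bilinearity, covariance of R and X = ac·Var[B] + bd·Var[Y] + (ad+bc)·covariance of B and Y, with a=4, b=-1.04, c=2.78, d=4.
ac·Var[B] = 4·2.78·33 = 366.96
bd·Var[Y] = (-1.04)·4·18.6 = -77.376
(ad+bc)·covariance of B and Y = (13.1088)·19 = 249.0672
covariance of R and X = 366.96 + (-77.376) + 249.0672 = 538.6512.

covariance of R and X = 538.6512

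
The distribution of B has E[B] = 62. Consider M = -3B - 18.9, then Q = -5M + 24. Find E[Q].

E[M] = (-3)·62 + (-18.9) = -204.9.
E[Q] = (-5)·(-204.9) + 24 = 1048.5.

E[Q] = 1048.5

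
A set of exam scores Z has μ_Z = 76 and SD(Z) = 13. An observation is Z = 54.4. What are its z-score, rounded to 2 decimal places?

z = -1.66

z = (Z − μ_Z) / SD(Z) = (54.4 − 76) / 13 ≈ -1.66.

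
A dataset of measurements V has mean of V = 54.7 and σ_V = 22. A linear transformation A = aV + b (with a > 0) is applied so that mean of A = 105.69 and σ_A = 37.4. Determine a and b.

a = 1.7, b = 12.7

σ_A = a·σ_V (a > 0), so a = 37.4/22 = 1.7.
mean of A = a·mean of V + b, so b = 105.69 − 1.7·54.7 = 12.7.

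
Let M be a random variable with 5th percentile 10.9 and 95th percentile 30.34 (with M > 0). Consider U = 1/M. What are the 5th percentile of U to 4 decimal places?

5th percentile of U = 0.033

1/M is decreasing on M > 0, so percentile order reverses: P_{5}(U) uses P_{95}(M) = 30.34.
P_{5}(U) = 1/30.34 ≈ 0.033.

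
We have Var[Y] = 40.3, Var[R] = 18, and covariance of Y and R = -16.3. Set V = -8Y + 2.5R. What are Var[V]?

Var[V] = a²·Var[Y] + b²·Var[R] + 2ab·covariance of Y and R with a = -8, b = 2.5.
= (-8)²·40.3 + 2.5²·18 + 2·(-8)·2.5·(-16.3)
= 2579.2 + 112.5 + 652 = 3343.7.

Var[V] = 3343.7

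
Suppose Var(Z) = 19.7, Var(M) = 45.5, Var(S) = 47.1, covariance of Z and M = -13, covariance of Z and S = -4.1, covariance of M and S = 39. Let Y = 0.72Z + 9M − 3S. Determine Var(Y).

Var(Y) = a²·Var(Z) + b²·Var(M) + c²·Var(S) + 2ab·covariance of Z and M + 2ac·covariance of Z and S + 2bc·covariance of M and S, with a = 0.72, b = 9, c = -3.
= 10.21248 + 3685.5 + 423.9 + (-168.48) + 17.712 + (-2106)
= 1862.84448.

Var(Y) = 1862.84448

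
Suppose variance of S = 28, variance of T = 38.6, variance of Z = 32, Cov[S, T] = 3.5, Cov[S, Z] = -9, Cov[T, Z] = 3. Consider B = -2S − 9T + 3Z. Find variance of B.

variance of B = 3598.6

variance of B = a²·variance of S + b²·variance of T + c²·variance of Z + 2ab·Cov[S, T] + 2ac·Cov[S, Z] + 2bc·Cov[T, Z], with a = -2, b = -9, c = 3.
= 112 + 3126.6 + 288 + 126 + 108 + (-162)
= 3598.6.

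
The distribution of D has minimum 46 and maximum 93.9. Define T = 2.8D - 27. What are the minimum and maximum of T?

a = 2.8 > 0, so min(T) = a·min(D)+b = 2.8·46 + (-27) = 101.8 and max(T) = 2.8·93.9 + (-27) = 235.92.

min(T) = 101.8, max(T) = 235.92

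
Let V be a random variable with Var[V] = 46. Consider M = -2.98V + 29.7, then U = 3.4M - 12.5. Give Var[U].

Var[U] = 4722.241504

Var[M] = (-2.98)²·46 = 408.4984.
Var[U] = 3.4²·408.4984 = 4722.241504.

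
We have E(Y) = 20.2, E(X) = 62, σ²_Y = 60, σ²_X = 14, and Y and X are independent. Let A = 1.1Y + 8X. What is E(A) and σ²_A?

E(A) = 518.22, σ²_A = 968.6

E(A) = 1.1·E(Y) + 8·E(X) = 1.1·20.2 + 8·62 = 518.22.
σ²_A = a²·σ²_Y + b²·σ²_X + 2ab·covariance of Y and X with a = 1.1, b = 8.
Independence gives covariance of Y and X = 0.
= 1.1²·60 + 8²·14 + 2·1.1·8·0
= 72.6 + 896 + 0 = 968.6.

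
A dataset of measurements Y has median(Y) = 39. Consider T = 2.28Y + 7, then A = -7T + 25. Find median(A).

median(A) = -646.44

median(T) = 2.28·39 + 7 = 95.92.
median(A) = (-7)·95.92 + 25 = -646.44.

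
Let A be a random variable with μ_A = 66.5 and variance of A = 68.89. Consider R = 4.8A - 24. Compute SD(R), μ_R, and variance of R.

SD(R) = 39.84, μ_R = 295.2, variance of R = 1587.2256

R = 4.8A - 24 is linear with a = 4.8, b = -24.
SD(A) = √68.89 = 8.3.
SD(R) = |a|·SD(A) = |4.8|·8.3 = 39.84.
μ_R = a·μ_A + b = 4.8·66.5 + (-24) = 295.2.
variance of R = a²·variance of A = 4.8²·68.89 = 1587.2256 (the additive constant -24 does not affect variance).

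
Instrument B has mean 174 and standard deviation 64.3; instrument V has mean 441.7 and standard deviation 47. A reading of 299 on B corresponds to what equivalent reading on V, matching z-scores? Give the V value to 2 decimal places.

z = (299 − 174)/64.3 ≈ 1.944.
V = 441.7 + z·47 = 441.7 + (299 − 174)·47/64.3 ≈ 533.07.

V = 533.07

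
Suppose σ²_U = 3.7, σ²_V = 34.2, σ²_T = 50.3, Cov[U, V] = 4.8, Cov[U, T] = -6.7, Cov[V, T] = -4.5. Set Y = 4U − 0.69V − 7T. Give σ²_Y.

σ²_Y = a²·σ²_U + b²·σ²_V + c²·σ²_T + 2ab·Cov[U, V] + 2ac·Cov[U, T] + 2bc·Cov[V, T], with a = 4, b = -0.69, c = -7.
= 59.2 + 16.28262 + 2464.7 + (-26.496) + 375.2 + (-43.47)
= 2845.41662.

σ²_Y = 2845.41662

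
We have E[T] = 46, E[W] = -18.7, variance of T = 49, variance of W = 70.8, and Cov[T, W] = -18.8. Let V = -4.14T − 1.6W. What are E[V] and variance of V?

E[V] = (-4.14)·E[T] + (-1.6)·E[W] = (-4.14)·46 + (-1.6)·(-18.7) = -160.52.
variance of V = a²·variance of T + b²·variance of W + 2ab·Cov[T, W] with a = -4.14, b = -1.6.
= (-4.14)²·49 + (-1.6)²·70.8 + 2·(-4.14)·(-1.6)·(-18.8)
= 839.8404 + 181.248 + (-249.0624) = 772.026.

E[V] = -160.52, variance of V = 772.026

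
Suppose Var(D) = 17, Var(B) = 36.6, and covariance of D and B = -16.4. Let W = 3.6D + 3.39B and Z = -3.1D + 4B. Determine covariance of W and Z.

By bilinearity, covariance of W and Z = ac·Var(D) + bd·Var(B) + (ad+bc)·covariance of D and B, with a=3.6, b=3.39, c=-3.1, d=4.
ac·Var(D) = 3.6·(-3.1)·17 = -189.72
bd·Var(B) = 3.39·4·36.6 = 496.296
(ad+bc)·covariance of D and B = (3.891)·(-16.4) = -63.8124
covariance of W and Z = -189.72 + 496.296 + (-63.8124) = 242.7636.

covariance of W and Z = 242.7636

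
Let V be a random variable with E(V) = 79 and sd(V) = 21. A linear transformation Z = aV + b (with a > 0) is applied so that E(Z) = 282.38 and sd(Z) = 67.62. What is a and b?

sd(Z) = a·sd(V) (a > 0), so a = 67.62/21 = 3.22.
E(Z) = a·E(V) + b, so b = 282.38 − 3.22·79 = 28.

a = 3.22, b = 28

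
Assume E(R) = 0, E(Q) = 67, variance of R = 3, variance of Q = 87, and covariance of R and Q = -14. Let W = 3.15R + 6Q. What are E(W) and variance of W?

E(W) = 402, variance of W = 2632.5675

E(W) = 3.15·E(R) + 6·E(Q) = 3.15·0 + 6·67 = 402.
variance of W = a²·variance of R + b²·variance of Q + 2ab·covariance of R and Q with a = 3.15, b = 6.
= 3.15²·3 + 6²·87 + 2·3.15·6·(-14)
= 29.7675 + 3132 + (-529.2) = 2632.5675.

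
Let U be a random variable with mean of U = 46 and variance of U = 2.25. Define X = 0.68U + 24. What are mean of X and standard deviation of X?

mean of X = 55.28, standard deviation of X = 1.02

X = 0.68U + 24 is linear with a = 0.68, b = 24.
mean of X = a·mean of U + b = 0.68·46 + 24 = 55.28.
standard deviation of U = √2.25 = 1.5.
standard deviation of X = |a|·standard deviation of U = |0.68|·1.5 = 1.02.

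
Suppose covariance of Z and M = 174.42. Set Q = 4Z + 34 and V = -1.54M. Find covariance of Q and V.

covariance of Q and V = a·c·covariance of Z and M = 4·(-1.54)·174.42 = -1074.4272. Additive constants drop out.

covariance of Q and V = -1074.4272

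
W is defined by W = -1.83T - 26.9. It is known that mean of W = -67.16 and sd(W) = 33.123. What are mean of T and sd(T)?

From W = -1.83T - 26.9: mean of W = a·mean of T + b, so mean of T = (mean of W − b)/a = (-67.16 − (-26.9))/(-1.83) = 22.
sd(W) = |a|·sd(T), so sd(T) = 33.123/|-1.83| = 18.1.

mean of T = 22, sd(T) = 18.1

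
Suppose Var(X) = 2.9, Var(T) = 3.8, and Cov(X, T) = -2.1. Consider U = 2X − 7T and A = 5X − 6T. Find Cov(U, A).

By bilinearity, Cov(U, A) = ac·Var(X) + bd·Var(T) + (ad+bc)·Cov(X, T), with a=2, b=-7, c=5, d=-6.
ac·Var(X) = 2·5·2.9 = 29
bd·Var(T) = (-7)·(-6)·3.8 = 159.6
(ad+bc)·Cov(X, T) = (-47)·(-2.1) = 98.7
Cov(U, A) = 29 + 159.6 + 98.7 = 287.3.

Cov(U, A) = 287.3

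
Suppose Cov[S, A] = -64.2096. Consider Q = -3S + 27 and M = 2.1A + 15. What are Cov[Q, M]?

Cov[Q, M] = a·c·Cov[S, A] = (-3)·2.1·(-64.2096) = 404.52048. Additive constants drop out.

Cov[Q, M] = 404.52048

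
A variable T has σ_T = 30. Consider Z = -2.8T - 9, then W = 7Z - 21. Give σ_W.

σ_W = 588

σ_Z = |-2.8|·30 = 84.
σ_W = |7|·84 = 588.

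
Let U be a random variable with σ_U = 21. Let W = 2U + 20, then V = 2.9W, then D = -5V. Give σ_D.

σ_W = |2|·21 = 42.
σ_V = |2.9|·42 = 121.8.
σ_D = |-5|·121.8 = 609.

σ_D = 609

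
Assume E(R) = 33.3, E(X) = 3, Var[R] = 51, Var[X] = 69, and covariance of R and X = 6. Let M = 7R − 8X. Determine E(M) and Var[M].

E(M) = 209.1, Var[M] = 6243

E(M) = 7·E(R) + (-8)·E(X) = 7·33.3 + (-8)·3 = 209.1.
Var[M] = a²·Var[R] + b²·Var[X] + 2ab·covariance of R and X with a = 7, b = -8.
= 7²·51 + (-8)²·69 + 2·7·(-8)·6
= 2499 + 4416 + (-672) = 6243.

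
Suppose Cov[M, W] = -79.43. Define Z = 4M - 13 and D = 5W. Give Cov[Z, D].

Cov[Z, D] = a·c·Cov[M, W] = 4·5·(-79.43) = -1588.6. Additive constants drop out.

Cov[Z, D] = -1588.6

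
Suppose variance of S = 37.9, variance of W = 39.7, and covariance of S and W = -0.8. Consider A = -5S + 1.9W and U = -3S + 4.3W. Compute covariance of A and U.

covariance of A and U = 914.609

By bilinearity, covariance of A and U = ac·variance of S + bd·variance of W + (ad+bc)·covariance of S and W, with a=-5, b=1.9, c=-3, d=4.3.
ac·variance of S = (-5)·(-3)·37.9 = 568.5
bd·variance of W = 1.9·4.3·39.7 = 324.349
(ad+bc)·covariance of S and W = (-27.2)·(-0.8) = 21.76
covariance of A and U = 568.5 + 324.349 + 21.76 = 914.609.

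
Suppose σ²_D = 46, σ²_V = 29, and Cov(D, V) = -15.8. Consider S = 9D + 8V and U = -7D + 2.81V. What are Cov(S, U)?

By bilinearity, Cov(S, U) = ac·σ²_D + bd·σ²_V + (ad+bc)·Cov(D, V), with a=9, b=8, c=-7, d=2.81.
ac·σ²_D = 9·(-7)·46 = -2898
bd·σ²_V = 8·2.81·29 = 651.92
(ad+bc)·Cov(D, V) = (-30.71)·(-15.8) = 485.218
Cov(S, U) = -2898 + 651.92 + 485.218 = -1760.862.

Cov(S, U) = -1760.862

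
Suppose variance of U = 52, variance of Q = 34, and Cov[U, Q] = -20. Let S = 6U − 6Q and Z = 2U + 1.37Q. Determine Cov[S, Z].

Cov[S, Z] = 420.12

By bilinearity, Cov[S, Z] = ac·variance of U + bd·variance of Q + (ad+bc)·Cov[U, Q], with a=6, b=-6, c=2, d=1.37.
ac·variance of U = 6·2·52 = 624
bd·variance of Q = (-6)·1.37·34 = -279.48
(ad+bc)·Cov[U, Q] = (-3.78)·(-20) = 75.6
Cov[S, Z] = 624 + (-279.48) + 75.6 = 420.12.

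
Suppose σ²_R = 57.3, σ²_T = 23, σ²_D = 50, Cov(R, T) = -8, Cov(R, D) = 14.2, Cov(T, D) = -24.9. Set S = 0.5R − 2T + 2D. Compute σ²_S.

σ²_S = 549.925

σ²_S = a²·σ²_R + b²·σ²_T + c²·σ²_D + 2ab·Cov(R, T) + 2ac·Cov(R, D) + 2bc·Cov(T, D), with a = 0.5, b = -2, c = 2.
= 14.325 + 92 + 200 + 16 + 28.4 + 199.2
= 549.925.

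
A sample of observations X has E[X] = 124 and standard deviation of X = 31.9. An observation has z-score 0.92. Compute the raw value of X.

X = E[X] + z·standard deviation of X = 124 + 0.92·31.9 = 153.348.

X = 153.348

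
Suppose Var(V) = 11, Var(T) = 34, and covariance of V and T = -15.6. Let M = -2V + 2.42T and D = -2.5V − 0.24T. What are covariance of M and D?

By bilinearity, covariance of M and D = ac·Var(V) + bd·Var(T) + (ad+bc)·covariance of V and T, with a=-2, b=2.42, c=-2.5, d=-0.24.
ac·Var(V) = (-2)·(-2.5)·11 = 55
bd·Var(T) = 2.42·(-0.24)·34 = -19.7472
(ad+bc)·covariance of V and T = (-5.57)·(-15.6) = 86.892
covariance of M and D = 55 + (-19.7472) + 86.892 = 122.1448.

covariance of M and D = 122.1448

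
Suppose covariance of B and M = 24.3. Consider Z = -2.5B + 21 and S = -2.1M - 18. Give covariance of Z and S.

covariance of Z and S = a·c·covariance of B and M = (-2.5)·(-2.1)·24.3 = 127.575. Additive constants drop out.

covariance of Z and S = 127.575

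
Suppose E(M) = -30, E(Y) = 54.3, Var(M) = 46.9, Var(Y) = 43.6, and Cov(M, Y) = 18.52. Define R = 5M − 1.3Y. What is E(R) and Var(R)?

E(R) = -220.59, Var(R) = 1005.424

E(R) = 5·E(M) + (-1.3)·E(Y) = 5·(-30) + (-1.3)·54.3 = -220.59.
Var(R) = a²·Var(M) + b²·Var(Y) + 2ab·Cov(M, Y) with a = 5, b = -1.3.
= 5²·46.9 + (-1.3)²·43.6 + 2·5·(-1.3)·18.52
= 1172.5 + 73.684 + (-240.76) = 1005.424.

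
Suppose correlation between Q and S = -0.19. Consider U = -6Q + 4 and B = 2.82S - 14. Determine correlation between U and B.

Linear rescalings preserve |correlation|; the slopes -6 and 2.82 have opposite signs, so the correlation flips sign: correlation between U and B = −correlation between Q and S = 0.19.

correlation between U and B = 0.19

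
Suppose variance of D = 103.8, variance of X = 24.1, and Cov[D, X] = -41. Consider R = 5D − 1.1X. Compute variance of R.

variance of R = a²·variance of D + b²·variance of X + 2ab·Cov[D, X] with a = 5, b = -1.1.
= 5²·103.8 + (-1.1)²·24.1 + 2·5·(-1.1)·(-41)
= 2595 + 29.161 + 451 = 3075.161.

variance of R = 3075.161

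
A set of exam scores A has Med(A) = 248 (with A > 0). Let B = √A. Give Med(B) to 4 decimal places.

√A is monotone on this domain, so Med(B) = √(248) ≈ 15.748.

Med(B) = 15.748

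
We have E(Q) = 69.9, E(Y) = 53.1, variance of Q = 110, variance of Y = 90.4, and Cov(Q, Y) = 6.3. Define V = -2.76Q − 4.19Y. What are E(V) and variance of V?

E(V) = -415.413, variance of V = 2570.71888

E(V) = (-2.76)·E(Q) + (-4.19)·E(Y) = (-2.76)·69.9 + (-4.19)·53.1 = -415.413.
variance of V = a²·variance of Q + b²·variance of Y + 2ab·Cov(Q, Y) with a = -2.76, b = -4.19.
= (-2.76)²·110 + (-4.19)²·90.4 + 2·(-2.76)·(-4.19)·6.3
= 837.936 + 1587.07144 + 145.71144 = 2570.71888.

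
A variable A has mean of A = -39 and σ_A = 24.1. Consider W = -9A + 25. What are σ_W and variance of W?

σ_W = 216.9, variance of W = 47045.61

W = -9A + 25 is linear with a = -9, b = 25.
σ_W = |a|·σ_A = |-9|·24.1 = 216.9.
variance of A = 24.1² = 580.81.
variance of W = a²·variance of A = (-9)²·580.81 = 47045.61 (the additive constant 25 does not affect variance).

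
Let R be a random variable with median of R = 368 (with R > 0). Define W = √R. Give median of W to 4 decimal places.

√R is monotone on this domain, so median of W = √(368) ≈ 19.1833.

median of W = 19.1833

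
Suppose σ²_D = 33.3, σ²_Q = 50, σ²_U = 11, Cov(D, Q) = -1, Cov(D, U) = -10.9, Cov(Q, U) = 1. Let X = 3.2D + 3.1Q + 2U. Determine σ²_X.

σ²_X = a²·σ²_D + b²·σ²_Q + c²·σ²_U + 2ab·Cov(D, Q) + 2ac·Cov(D, U) + 2bc·Cov(Q, U), with a = 3.2, b = 3.1, c = 2.
= 340.992 + 480.5 + 44 + (-19.84) + (-139.52) + 12.4
= 718.532.

σ²_X = 718.532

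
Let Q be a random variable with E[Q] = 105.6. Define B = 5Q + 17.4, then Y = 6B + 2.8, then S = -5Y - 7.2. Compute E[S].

E[S] = -16383.2

E[B] = 5·105.6 + 17.4 = 545.4.
E[Y] = 6·545.4 + 2.8 = 3275.2.
E[S] = (-5)·3275.2 + (-7.2) = -16383.2.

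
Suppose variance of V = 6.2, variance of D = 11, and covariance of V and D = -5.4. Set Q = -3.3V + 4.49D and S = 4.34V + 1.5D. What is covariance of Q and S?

covariance of Q and S = -93.20904

By bilinearity, covariance of Q and S = ac·variance of V + bd·variance of D + (ad+bc)·covariance of V and D, with a=-3.3, b=4.49, c=4.34, d=1.5.
ac·variance of V = (-3.3)·4.34·6.2 = -88.7964
bd·variance of D = 4.49·1.5·11 = 74.085
(ad+bc)·covariance of V and D = (14.5366)·(-5.4) = -78.49764
covariance of Q and S = -88.7964 + 74.085 + (-78.49764) = -93.20904.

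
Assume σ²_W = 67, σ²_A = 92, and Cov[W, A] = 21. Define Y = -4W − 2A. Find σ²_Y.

σ²_Y = 1776

σ²_Y = a²·σ²_W + b²·σ²_A + 2ab·Cov[W, A] with a = -4, b = -2.
= (-4)²·67 + (-2)²·92 + 2·(-4)·(-2)·21
= 1072 + 368 + 336 = 1776.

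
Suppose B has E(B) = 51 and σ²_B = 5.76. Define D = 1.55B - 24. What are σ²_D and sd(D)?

σ²_D = 13.8384, sd(D) = 3.72

D = 1.55B - 24 is linear with a = 1.55, b = -24.
σ²_D = a²·σ²_B = 1.55²·5.76 = 13.8384 (the additive constant -24 does not affect variance).
sd(B) = √5.76 = 2.4.
sd(D) = |a|·sd(B) = |1.55|·2.4 = 3.72.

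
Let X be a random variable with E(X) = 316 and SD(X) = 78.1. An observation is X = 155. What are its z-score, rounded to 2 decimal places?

z = (X − E(X)) / SD(X) = (155 − 316) / 78.1 ≈ -2.06.

z = -2.06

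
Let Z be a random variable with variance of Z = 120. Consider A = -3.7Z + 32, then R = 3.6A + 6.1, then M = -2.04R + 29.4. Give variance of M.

variance of A = (-3.7)²·120 = 1642.8.
variance of R = 3.6²·1642.8 = 21290.688.
variance of M = (-2.04)²·21290.688 = 88603.3271808.

variance of M = 88603.3271808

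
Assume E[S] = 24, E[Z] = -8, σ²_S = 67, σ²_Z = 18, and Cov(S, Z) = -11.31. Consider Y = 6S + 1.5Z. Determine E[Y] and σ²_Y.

E[Y] = 132, σ²_Y = 2248.92

E[Y] = 6·E[S] + 1.5·E[Z] = 6·24 + 1.5·(-8) = 132.
σ²_Y = a²·σ²_S + b²·σ²_Z + 2ab·Cov(S, Z) with a = 6, b = 1.5.
= 6²·67 + 1.5²·18 + 2·6·1.5·(-11.31)
= 2412 + 40.5 + (-203.58) = 2248.92.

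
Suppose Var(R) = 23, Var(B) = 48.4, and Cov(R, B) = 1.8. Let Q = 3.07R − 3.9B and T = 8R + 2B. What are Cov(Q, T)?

Cov(Q, T) = 142.252

By bilinearity, Cov(Q, T) = ac·Var(R) + bd·Var(B) + (ad+bc)·Cov(R, B), with a=3.07, b=-3.9, c=8, d=2.
ac·Var(R) = 3.07·8·23 = 564.88
bd·Var(B) = (-3.9)·2·48.4 = -377.52
(ad+bc)·Cov(R, B) = (-25.06)·1.8 = -45.108
Cov(Q, T) = 564.88 + (-377.52) + (-45.108) = 142.252.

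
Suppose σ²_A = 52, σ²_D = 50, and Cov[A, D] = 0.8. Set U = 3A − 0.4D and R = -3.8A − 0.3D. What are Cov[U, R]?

Cov[U, R] = -586.304

By bilinearity, Cov[U, R] = ac·σ²_A + bd·σ²_D + (ad+bc)·Cov[A, D], with a=3, b=-0.4, c=-3.8, d=-0.3.
ac·σ²_A = 3·(-3.8)·52 = -592.8
bd·σ²_D = (-0.4)·(-0.3)·50 = 6
(ad+bc)·Cov[A, D] = (0.62)·0.8 = 0.496
Cov[U, R] = -592.8 + 6 + 0.496 = -586.304.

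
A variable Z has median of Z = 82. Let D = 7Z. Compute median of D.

A linear map preserves order up to sign, so median of D = a·median of Z + b = 7·82 = 574.

median of D = 574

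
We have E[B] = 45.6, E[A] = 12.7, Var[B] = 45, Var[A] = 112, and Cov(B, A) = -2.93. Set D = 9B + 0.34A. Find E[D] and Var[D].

E[D] = 9·E[B] + 0.34·E[A] = 9·45.6 + 0.34·12.7 = 414.718.
Var[D] = a²·Var[B] + b²·Var[A] + 2ab·Cov(B, A) with a = 9, b = 0.34.
= 9²·45 + 0.34²·112 + 2·9·0.34·(-2.93)
= 3645 + 12.9472 + (-17.9316) = 3640.0156.

E[D] = 414.718, Var[D] = 3640.0156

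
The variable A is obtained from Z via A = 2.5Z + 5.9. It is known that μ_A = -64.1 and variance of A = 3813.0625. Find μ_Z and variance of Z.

μ_Z = -28, variance of Z = 610.09

From A = 2.5Z + 5.9: μ_A = a·μ_Z + b, so μ_Z = (μ_A − b)/a = (-64.1 − 5.9)/2.5 = -28.
variance of A = a²·variance of Z, so variance of Z = 3813.0625/2.5² = 610.09.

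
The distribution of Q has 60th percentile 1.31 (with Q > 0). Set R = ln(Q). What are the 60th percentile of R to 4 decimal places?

ln(Q) is increasing, so P_{60}(R) = g(P_{60}(Q)) ≈ 0.27.

60th percentile of R = 0.27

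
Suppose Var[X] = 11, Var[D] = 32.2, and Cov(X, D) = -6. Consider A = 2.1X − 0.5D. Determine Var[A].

Var[A] = a²·Var[X] + b²·Var[D] + 2ab·Cov(X, D) with a = 2.1, b = -0.5.
= 2.1²·11 + (-0.5)²·32.2 + 2·2.1·(-0.5)·(-6)
= 48.51 + 8.05 + 12.6 = 69.16.

Var[A] = 69.16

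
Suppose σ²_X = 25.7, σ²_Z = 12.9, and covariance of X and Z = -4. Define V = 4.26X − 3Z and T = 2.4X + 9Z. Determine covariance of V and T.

By bilinearity, covariance of V and T = ac·σ²_X + bd·σ²_Z + (ad+bc)·covariance of X and Z, with a=4.26, b=-3, c=2.4, d=9.
ac·σ²_X = 4.26·2.4·25.7 = 262.7568
bd·σ²_Z = (-3)·9·12.9 = -348.3
(ad+bc)·covariance of X and Z = (31.14)·(-4) = -124.56
covariance of V and T = 262.7568 + (-348.3) + (-124.56) = -210.1032.

covariance of V and T = -210.1032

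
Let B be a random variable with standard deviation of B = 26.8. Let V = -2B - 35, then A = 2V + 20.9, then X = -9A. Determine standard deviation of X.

standard deviation of V = |-2|·26.8 = 53.6.
standard deviation of A = |2|·53.6 = 107.2.
standard deviation of X = |-9|·107.2 = 964.8.

standard deviation of X = 964.8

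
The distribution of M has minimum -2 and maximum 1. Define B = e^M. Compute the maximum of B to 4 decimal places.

e^M is increasing on this domain, so max(B) comes from max(M) = 1: max(B) = exp(1) ≈ 2.7183.

max(B) = 2.7183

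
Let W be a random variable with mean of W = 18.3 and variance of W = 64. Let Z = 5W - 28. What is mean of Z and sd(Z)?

Z = 5W - 28 is linear with a = 5, b = -28.
mean of Z = a·mean of W + b = 5·18.3 + (-28) = 63.5.
sd(W) = √64 = 8.
sd(Z) = |a|·sd(W) = |5|·8 = 40.

mean of Z = 63.5, sd(Z) = 40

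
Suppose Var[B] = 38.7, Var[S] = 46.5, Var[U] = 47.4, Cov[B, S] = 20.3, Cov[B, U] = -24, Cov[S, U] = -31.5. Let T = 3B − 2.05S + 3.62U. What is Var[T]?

Var[T] = 861.41781

Var[T] = a²·Var[B] + b²·Var[S] + c²·Var[U] + 2ab·Cov[B, S] + 2ac·Cov[B, U] + 2bc·Cov[S, U], with a = 3, b = -2.05, c = 3.62.
= 348.3 + 195.41625 + 621.14856 + (-249.69) + (-521.28) + 467.523
= 861.41781.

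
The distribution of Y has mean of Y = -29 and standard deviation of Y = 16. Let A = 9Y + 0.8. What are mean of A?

mean of A = -260.2

A = 9Y + 0.8 is linear with a = 9, b = 0.8.
mean of A = a·mean of Y + b = 9·(-29) + 0.8 = -260.2.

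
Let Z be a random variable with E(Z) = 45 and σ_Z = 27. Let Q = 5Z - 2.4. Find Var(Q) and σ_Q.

Q = 5Z - 2.4 is linear with a = 5, b = -2.4.
Var(Z) = 27² = 729.
Var(Q) = a²·Var(Z) = 5²·729 = 18225 (the additive constant -2.4 does not affect variance).
σ_Q = |a|·σ_Z = |5|·27 = 135.

Var(Q) = 18225, σ_Q = 135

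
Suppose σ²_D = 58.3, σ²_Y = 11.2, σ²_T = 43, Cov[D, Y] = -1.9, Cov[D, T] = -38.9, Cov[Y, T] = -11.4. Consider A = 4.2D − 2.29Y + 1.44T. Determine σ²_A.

σ²_A = a²·σ²_D + b²·σ²_Y + c²·σ²_T + 2ab·Cov[D, Y] + 2ac·Cov[D, T] + 2bc·Cov[Y, T], with a = 4.2, b = -2.29, c = 1.44.
= 1028.412 + 58.73392 + 89.1648 + 36.5484 + (-470.5344) + 75.18528
= 817.51.

σ²_A = 817.51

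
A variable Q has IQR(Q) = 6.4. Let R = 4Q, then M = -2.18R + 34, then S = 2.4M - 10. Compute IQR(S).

IQR(R) = |4|·6.4 = 25.6.
IQR(M) = |-2.18|·25.6 = 55.808.
IQR(S) = |2.4|·55.808 = 133.9392.

IQR(S) = 133.9392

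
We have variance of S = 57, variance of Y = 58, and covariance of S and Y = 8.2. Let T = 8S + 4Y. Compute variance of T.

variance of T = 5100.8

variance of T = a²·variance of S + b²·variance of Y + 2ab·covariance of S and Y with a = 8, b = 4.
= 8²·57 + 4²·58 + 2·8·4·8.2
= 3648 + 928 + 524.8 = 5100.8.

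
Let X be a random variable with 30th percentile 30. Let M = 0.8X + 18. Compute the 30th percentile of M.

Since a = 0.8 > 0 the transformation is increasing, so the 30th percentile of M = a·(P_{30} of X) + b = 0.8·30 + 18 = 42.

30th percentile of M = 42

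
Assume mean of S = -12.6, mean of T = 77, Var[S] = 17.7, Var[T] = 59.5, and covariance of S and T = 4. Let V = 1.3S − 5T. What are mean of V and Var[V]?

mean of V = 1.3·mean of S + (-5)·mean of T = 1.3·(-12.6) + (-5)·77 = -401.38.
Var[V] = a²·Var[S] + b²·Var[T] + 2ab·covariance of S and T with a = 1.3, b = -5.
= 1.3²·17.7 + (-5)²·59.5 + 2·1.3·(-5)·4
= 29.913 + 1487.5 + (-52) = 1465.413.

mean of V = -401.38, Var[V] = 1465.413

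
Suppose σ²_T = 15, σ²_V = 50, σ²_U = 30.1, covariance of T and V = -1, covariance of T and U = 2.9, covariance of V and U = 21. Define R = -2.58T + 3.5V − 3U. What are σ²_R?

σ²_R = a²·σ²_T + b²·σ²_V + c²·σ²_U + 2ab·covariance of T and V + 2ac·covariance of T and U + 2bc·covariance of V and U, with a = -2.58, b = 3.5, c = -3.
= 99.846 + 612.5 + 270.9 + 18.06 + 44.892 + (-441)
= 605.198.

σ²_R = 605.198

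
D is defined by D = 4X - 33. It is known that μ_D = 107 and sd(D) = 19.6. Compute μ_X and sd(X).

μ_X = 35, sd(X) = 4.9

From D = 4X - 33: μ_D = a·μ_X + b, so μ_X = (μ_D − b)/a = (107 − (-33))/4 = 35.
sd(D) = |a|·sd(X), so sd(X) = 19.6/|4| = 4.9.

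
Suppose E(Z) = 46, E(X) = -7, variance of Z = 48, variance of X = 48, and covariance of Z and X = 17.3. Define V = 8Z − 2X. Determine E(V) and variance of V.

E(V) = 382, variance of V = 2710.4

E(V) = 8·E(Z) + (-2)·E(X) = 8·46 + (-2)·(-7) = 382.
variance of V = a²·variance of Z + b²·variance of X + 2ab·covariance of Z and X with a = 8, b = -2.
= 8²·48 + (-2)²·48 + 2·8·(-2)·17.3
= 3072 + 192 + (-553.6) = 2710.4.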